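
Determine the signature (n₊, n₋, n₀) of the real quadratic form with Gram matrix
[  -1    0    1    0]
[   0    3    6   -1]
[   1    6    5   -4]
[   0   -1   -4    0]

Answer: (2, 2, 0)

Derivation:
step 0: pivot -1 → sign −
step 1: pivot 3 → sign +
step 2: pivot -6 → sign −
step 3: pivot 1/3 → sign +
signature = (2, 2, 0)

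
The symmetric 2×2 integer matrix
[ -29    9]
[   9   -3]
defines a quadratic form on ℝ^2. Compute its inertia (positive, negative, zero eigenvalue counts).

step 0: pivot -29 → sign −
step 1: pivot -6/29 → sign −
signature = (0, 2, 0)

Answer: (0, 2, 0)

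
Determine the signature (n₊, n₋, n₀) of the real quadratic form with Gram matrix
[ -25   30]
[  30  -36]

step 0: pivot -25 → sign −
step 1: row/col 1 already zero → sign 0
signature = (0, 1, 1)

Answer: (0, 1, 1)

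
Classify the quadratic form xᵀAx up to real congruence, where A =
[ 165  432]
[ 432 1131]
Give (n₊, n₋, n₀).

Answer: (1, 1, 0)

Derivation:
step 0: pivot 165 → sign +
step 1: pivot -3/55 → sign −
signature = (1, 1, 0)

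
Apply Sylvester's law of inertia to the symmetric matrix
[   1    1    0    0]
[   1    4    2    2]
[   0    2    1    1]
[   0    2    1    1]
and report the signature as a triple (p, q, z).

step 0: pivot 1 → sign +
step 1: pivot 3 → sign +
step 2: pivot -1/3 → sign −
step 3: row/col 3 already zero → sign 0
signature = (2, 1, 1)

Answer: (2, 1, 1)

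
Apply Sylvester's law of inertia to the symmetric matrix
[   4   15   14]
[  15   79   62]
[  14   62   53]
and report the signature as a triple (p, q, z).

Answer: (3, 0, 0)

Derivation:
step 0: pivot 4 → sign +
step 1: pivot 91/4 → sign +
step 2: pivot 3/91 → sign +
signature = (3, 0, 0)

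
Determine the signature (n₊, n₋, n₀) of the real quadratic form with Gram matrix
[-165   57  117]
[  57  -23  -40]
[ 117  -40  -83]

Answer: (1, 2, 0)

Derivation:
step 0: pivot -165 → sign −
step 1: pivot -182/55 → sign −
step 2: pivot 3/182 → sign +
signature = (1, 2, 0)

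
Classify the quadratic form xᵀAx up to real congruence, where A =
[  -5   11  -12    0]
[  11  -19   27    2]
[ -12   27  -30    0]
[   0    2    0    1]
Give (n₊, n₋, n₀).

Answer: (2, 2, 0)

Derivation:
step 0: pivot -5 → sign −
step 1: pivot 26/5 → sign +
step 2: pivot -33/26 → sign −
step 3: pivot 3/11 → sign +
signature = (2, 2, 0)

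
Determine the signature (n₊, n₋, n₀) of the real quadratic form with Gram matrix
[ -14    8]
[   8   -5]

Answer: (0, 2, 0)

Derivation:
step 0: pivot -14 → sign −
step 1: pivot -3/7 → sign −
signature = (0, 2, 0)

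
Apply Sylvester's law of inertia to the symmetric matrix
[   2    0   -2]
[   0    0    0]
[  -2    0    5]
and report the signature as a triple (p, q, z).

step 0: pivot 2 → sign +
step 1: pivot 3 → sign +
step 2: row/col 2 already zero → sign 0
signature = (2, 0, 1)

Answer: (2, 0, 1)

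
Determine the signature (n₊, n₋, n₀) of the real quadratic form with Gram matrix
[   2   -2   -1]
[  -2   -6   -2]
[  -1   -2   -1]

Answer: (1, 2, 0)

Derivation:
step 0: pivot 2 → sign +
step 1: pivot -8 → sign −
step 2: pivot -3/8 → sign −
signature = (1, 2, 0)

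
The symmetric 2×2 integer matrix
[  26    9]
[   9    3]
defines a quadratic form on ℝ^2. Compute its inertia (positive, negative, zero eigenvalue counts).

step 0: pivot 26 → sign +
step 1: pivot -3/26 → sign −
signature = (1, 1, 0)

Answer: (1, 1, 0)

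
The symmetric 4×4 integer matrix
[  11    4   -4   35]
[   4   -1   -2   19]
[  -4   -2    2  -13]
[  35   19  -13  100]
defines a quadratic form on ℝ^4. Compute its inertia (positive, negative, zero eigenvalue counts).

Answer: (3, 1, 0)

Derivation:
step 0: pivot 11 → sign +
step 1: pivot -27/11 → sign −
step 2: pivot 2/3 → sign +
step 3: pivot 1/2 → sign +
signature = (3, 1, 0)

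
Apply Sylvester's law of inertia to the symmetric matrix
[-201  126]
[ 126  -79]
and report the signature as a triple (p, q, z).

step 0: pivot -201 → sign −
step 1: pivot -1/67 → sign −
signature = (0, 2, 0)

Answer: (0, 2, 0)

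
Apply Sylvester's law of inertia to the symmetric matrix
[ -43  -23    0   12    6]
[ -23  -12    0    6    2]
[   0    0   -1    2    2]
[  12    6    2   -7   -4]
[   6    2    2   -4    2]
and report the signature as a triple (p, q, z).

step 0: pivot -43 → sign −
step 1: pivot 13/43 → sign +
step 2: pivot -1 → sign −
step 3: pivot -3/13 → sign −
step 4: pivot 2 → sign +
signature = (2, 3, 0)

Answer: (2, 3, 0)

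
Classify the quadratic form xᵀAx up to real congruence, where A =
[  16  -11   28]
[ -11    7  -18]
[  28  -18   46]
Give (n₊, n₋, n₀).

step 0: pivot 16 → sign +
step 1: pivot -9/16 → sign −
step 2: pivot -2/9 → sign −
signature = (1, 2, 0)

Answer: (1, 2, 0)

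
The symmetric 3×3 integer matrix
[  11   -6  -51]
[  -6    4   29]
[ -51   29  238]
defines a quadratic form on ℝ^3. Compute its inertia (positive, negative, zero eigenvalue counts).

step 0: pivot 11 → sign +
step 1: pivot 8/11 → sign +
step 2: pivot -3/8 → sign −
signature = (2, 1, 0)

Answer: (2, 1, 0)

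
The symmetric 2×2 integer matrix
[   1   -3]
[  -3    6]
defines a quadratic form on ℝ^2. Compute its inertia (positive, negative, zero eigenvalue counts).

Answer: (1, 1, 0)

Derivation:
step 0: pivot 1 → sign +
step 1: pivot -3 → sign −
signature = (1, 1, 0)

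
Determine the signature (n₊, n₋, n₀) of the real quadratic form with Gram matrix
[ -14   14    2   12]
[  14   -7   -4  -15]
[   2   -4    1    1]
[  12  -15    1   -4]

Answer: (3, 1, 0)

Derivation:
step 0: pivot -14 → sign −
step 1: pivot 7 → sign +
step 2: pivot 5/7 → sign +
step 3: pivot 6/35 → sign +
signature = (3, 1, 0)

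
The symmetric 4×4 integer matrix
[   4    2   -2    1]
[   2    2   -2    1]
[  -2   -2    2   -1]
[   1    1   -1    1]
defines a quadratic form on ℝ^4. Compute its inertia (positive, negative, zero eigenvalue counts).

step 0: pivot 4 → sign +
step 1: pivot 1 → sign +
step 2: pivot 1/2 → sign +
step 3: row/col 3 already zero → sign 0
signature = (3, 0, 1)

Answer: (3, 0, 1)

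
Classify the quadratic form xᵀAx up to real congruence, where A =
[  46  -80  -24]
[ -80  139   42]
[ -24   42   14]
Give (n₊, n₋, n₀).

step 0: pivot 46 → sign +
step 1: pivot -3/23 → sign −
step 2: pivot 2 → sign +
signature = (2, 1, 0)

Answer: (2, 1, 0)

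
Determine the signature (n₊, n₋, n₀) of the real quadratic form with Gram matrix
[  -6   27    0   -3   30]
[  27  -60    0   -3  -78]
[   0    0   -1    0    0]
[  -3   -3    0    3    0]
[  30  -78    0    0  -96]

step 0: pivot -6 → sign −
step 1: pivot 123/2 → sign +
step 2: pivot -1 → sign −
step 3: pivot 3/41 → sign +
step 4: row/col 4 already zero → sign 0
signature = (2, 2, 1)

Answer: (2, 2, 1)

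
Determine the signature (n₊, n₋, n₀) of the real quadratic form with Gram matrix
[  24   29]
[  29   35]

Answer: (1, 1, 0)

Derivation:
step 0: pivot 24 → sign +
step 1: pivot -1/24 → sign −
signature = (1, 1, 0)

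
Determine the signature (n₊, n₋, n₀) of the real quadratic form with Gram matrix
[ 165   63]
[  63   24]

Answer: (1, 1, 0)

Derivation:
step 0: pivot 165 → sign +
step 1: pivot -3/55 → sign −
signature = (1, 1, 0)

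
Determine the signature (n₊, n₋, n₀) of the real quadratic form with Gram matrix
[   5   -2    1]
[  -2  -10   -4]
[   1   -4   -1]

Answer: (1, 1, 1)

Derivation:
step 0: pivot 5 → sign +
step 1: pivot -54/5 → sign −
step 2: row/col 2 already zero → sign 0
signature = (1, 1, 1)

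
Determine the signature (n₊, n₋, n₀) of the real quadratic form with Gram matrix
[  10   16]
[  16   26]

Answer: (2, 0, 0)

Derivation:
step 0: pivot 10 → sign +
step 1: pivot 2/5 → sign +
signature = (2, 0, 0)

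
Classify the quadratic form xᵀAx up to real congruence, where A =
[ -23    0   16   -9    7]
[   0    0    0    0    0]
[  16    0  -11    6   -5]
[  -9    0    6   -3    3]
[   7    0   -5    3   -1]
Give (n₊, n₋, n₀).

step 0: pivot -23 → sign −
step 1: pivot 3/23 → sign +
step 2: pivot 1 → sign +
step 3: row/col 3 already zero → sign 0
step 4: row/col 4 already zero → sign 0
signature = (2, 1, 2)

Answer: (2, 1, 2)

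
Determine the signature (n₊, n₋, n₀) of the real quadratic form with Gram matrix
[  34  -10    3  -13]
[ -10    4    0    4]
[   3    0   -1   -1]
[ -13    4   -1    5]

Answer: (2, 1, 1)

Derivation:
step 0: pivot 34 → sign +
step 1: pivot 18/17 → sign +
step 2: pivot -2 → sign −
step 3: row/col 3 already zero → sign 0
signature = (2, 1, 1)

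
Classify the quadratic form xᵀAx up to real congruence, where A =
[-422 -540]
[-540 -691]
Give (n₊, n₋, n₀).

step 0: pivot -422 → sign −
step 1: pivot -1/211 → sign −
signature = (0, 2, 0)

Answer: (0, 2, 0)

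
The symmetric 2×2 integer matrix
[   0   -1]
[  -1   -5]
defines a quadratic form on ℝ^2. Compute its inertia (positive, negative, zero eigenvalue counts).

step 0: pivot -5 → sign −
step 1: pivot 1/5 → sign +
signature = (1, 1, 0)

Answer: (1, 1, 0)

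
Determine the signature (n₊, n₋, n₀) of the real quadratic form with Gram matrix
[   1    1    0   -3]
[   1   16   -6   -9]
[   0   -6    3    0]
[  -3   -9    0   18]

step 0: pivot 1 → sign +
step 1: pivot 15 → sign +
step 2: pivot 3/5 → sign +
step 3: pivot -3 → sign −
signature = (3, 1, 0)

Answer: (3, 1, 0)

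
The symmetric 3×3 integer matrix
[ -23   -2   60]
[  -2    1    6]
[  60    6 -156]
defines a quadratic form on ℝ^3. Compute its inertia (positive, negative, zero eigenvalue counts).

Answer: (1, 1, 1)

Derivation:
step 0: pivot -23 → sign −
step 1: pivot 27/23 → sign +
step 2: row/col 2 already zero → sign 0
signature = (1, 1, 1)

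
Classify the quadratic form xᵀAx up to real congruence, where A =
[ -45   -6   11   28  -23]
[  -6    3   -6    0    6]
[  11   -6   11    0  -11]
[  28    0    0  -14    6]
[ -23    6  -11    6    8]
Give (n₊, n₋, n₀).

step 0: pivot -45 → sign −
step 1: pivot 19/5 → sign +
step 2: pivot -56/57 → sign −
step 3: pivot -3/7 → sign −
step 4: row/col 4 already zero → sign 0
signature = (1, 3, 1)

Answer: (1, 3, 1)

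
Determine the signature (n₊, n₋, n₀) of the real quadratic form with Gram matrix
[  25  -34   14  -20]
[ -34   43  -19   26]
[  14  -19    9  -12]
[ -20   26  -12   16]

Answer: (2, 2, 0)

Derivation:
step 0: pivot 25 → sign +
step 1: pivot -81/25 → sign −
step 2: pivot 94/81 → sign +
step 3: pivot -6/47 → sign −
signature = (2, 2, 0)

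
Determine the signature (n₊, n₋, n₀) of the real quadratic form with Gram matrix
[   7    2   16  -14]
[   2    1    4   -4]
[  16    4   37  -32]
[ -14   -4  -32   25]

step 0: pivot 7 → sign +
step 1: pivot 3/7 → sign +
step 2: pivot -1/3 → sign −
step 3: pivot -3 → sign −
signature = (2, 2, 0)

Answer: (2, 2, 0)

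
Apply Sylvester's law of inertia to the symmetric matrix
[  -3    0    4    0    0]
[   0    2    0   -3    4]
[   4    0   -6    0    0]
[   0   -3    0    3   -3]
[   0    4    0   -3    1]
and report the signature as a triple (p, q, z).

step 0: pivot -3 → sign −
step 1: pivot 2 → sign +
step 2: pivot -2/3 → sign −
step 3: pivot -3/2 → sign −
step 4: pivot -1 → sign −
signature = (1, 4, 0)

Answer: (1, 4, 0)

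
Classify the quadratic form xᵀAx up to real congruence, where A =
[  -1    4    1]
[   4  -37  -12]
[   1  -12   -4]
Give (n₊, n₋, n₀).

Answer: (1, 2, 0)

Derivation:
step 0: pivot -1 → sign −
step 1: pivot -21 → sign −
step 2: pivot 1/21 → sign +
signature = (1, 2, 0)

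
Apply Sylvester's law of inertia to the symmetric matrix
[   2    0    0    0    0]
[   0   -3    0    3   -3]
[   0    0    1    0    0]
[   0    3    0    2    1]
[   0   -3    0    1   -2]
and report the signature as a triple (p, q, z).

step 0: pivot 2 → sign +
step 1: pivot -3 → sign −
step 2: pivot 1 → sign +
step 3: pivot 5 → sign +
step 4: pivot 1/5 → sign +
signature = (4, 1, 0)

Answer: (4, 1, 0)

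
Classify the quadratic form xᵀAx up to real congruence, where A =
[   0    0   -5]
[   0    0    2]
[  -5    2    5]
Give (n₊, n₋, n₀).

Answer: (1, 1, 1)

Derivation:
step 0: pivot 5 → sign +
step 1: pivot -4/5 → sign −
step 2: row/col 2 already zero → sign 0
signature = (1, 1, 1)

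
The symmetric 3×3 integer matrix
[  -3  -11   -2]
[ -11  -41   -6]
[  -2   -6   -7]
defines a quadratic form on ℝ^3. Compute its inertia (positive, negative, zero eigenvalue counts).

Answer: (0, 3, 0)

Derivation:
step 0: pivot -3 → sign −
step 1: pivot -2/3 → sign −
step 2: pivot -3 → sign −
signature = (0, 3, 0)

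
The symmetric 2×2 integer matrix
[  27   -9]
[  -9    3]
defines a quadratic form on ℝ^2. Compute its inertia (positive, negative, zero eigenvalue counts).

Answer: (1, 0, 1)

Derivation:
step 0: pivot 27 → sign +
step 1: row/col 1 already zero → sign 0
signature = (1, 0, 1)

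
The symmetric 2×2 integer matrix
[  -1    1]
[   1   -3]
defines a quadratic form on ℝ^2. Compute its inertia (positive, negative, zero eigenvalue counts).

step 0: pivot -1 → sign −
step 1: pivot -2 → sign −
signature = (0, 2, 0)

Answer: (0, 2, 0)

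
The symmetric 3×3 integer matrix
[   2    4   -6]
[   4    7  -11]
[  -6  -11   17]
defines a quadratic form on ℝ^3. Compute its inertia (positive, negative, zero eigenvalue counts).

step 0: pivot 2 → sign +
step 1: pivot -1 → sign −
step 2: row/col 2 already zero → sign 0
signature = (1, 1, 1)

Answer: (1, 1, 1)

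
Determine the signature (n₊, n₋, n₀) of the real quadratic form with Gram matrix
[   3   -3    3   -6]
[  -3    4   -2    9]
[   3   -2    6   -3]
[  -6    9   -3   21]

Answer: (3, 0, 1)

Derivation:
step 0: pivot 3 → sign +
step 1: pivot 1 → sign +
step 2: pivot 2 → sign +
step 3: row/col 3 already zero → sign 0
signature = (3, 0, 1)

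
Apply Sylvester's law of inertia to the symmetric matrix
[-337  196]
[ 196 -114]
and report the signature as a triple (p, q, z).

Answer: (0, 2, 0)

Derivation:
step 0: pivot -337 → sign −
step 1: pivot -2/337 → sign −
signature = (0, 2, 0)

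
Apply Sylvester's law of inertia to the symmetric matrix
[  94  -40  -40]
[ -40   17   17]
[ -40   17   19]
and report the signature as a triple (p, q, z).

Answer: (2, 1, 0)

Derivation:
step 0: pivot 94 → sign +
step 1: pivot -1/47 → sign −
step 2: pivot 2 → sign +
signature = (2, 1, 0)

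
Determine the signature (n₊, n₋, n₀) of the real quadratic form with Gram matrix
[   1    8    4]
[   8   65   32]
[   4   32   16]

Answer: (2, 0, 1)

Derivation:
step 0: pivot 1 → sign +
step 1: pivot 1 → sign +
step 2: row/col 2 already zero → sign 0
signature = (2, 0, 1)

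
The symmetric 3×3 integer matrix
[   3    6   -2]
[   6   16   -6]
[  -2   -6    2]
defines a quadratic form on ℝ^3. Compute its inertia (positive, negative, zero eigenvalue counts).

Answer: (2, 1, 0)

Derivation:
step 0: pivot 3 → sign +
step 1: pivot 4 → sign +
step 2: pivot -1/3 → sign −
signature = (2, 1, 0)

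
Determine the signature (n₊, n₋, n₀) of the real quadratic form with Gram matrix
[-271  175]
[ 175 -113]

Answer: (1, 1, 0)

Derivation:
step 0: pivot -271 → sign −
step 1: pivot 2/271 → sign +
signature = (1, 1, 0)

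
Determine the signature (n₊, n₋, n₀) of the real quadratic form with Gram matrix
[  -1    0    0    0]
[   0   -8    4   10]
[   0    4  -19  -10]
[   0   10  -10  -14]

Answer: (0, 4, 0)

Derivation:
step 0: pivot -1 → sign −
step 1: pivot -8 → sign −
step 2: pivot -17 → sign −
step 3: pivot -1/34 → sign −
signature = (0, 4, 0)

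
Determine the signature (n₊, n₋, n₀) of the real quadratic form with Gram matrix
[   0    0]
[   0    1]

step 0: pivot 1 → sign +
step 1: row/col 1 already zero → sign 0
signature = (1, 0, 1)

Answer: (1, 0, 1)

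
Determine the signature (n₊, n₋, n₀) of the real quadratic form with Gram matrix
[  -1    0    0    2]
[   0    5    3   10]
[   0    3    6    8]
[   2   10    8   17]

step 0: pivot -1 → sign −
step 1: pivot 5 → sign +
step 2: pivot 21/5 → sign +
step 3: pivot 1/21 → sign +
signature = (3, 1, 0)

Answer: (3, 1, 0)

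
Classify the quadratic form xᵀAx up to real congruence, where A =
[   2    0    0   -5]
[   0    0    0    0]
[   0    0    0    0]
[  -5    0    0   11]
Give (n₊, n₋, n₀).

step 0: pivot 2 → sign +
step 1: pivot -3/2 → sign −
step 2: row/col 2 already zero → sign 0
step 3: row/col 3 already zero → sign 0
signature = (1, 1, 2)

Answer: (1, 1, 2)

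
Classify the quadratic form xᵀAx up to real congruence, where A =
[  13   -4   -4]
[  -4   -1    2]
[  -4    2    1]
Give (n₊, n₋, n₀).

Answer: (2, 1, 0)

Derivation:
step 0: pivot 13 → sign +
step 1: pivot -29/13 → sign −
step 2: pivot 1/29 → sign +
signature = (2, 1, 0)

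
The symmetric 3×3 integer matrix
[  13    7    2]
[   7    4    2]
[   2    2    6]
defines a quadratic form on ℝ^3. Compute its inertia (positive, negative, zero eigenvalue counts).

step 0: pivot 13 → sign +
step 1: pivot 3/13 → sign +
step 2: pivot 2 → sign +
signature = (3, 0, 0)

Answer: (3, 0, 0)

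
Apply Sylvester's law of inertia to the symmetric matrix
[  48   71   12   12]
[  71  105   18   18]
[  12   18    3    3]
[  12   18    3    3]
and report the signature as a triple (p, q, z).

step 0: pivot 48 → sign +
step 1: pivot -1/48 → sign −
step 2: pivot 3 → sign +
step 3: row/col 3 already zero → sign 0
signature = (2, 1, 1)

Answer: (2, 1, 1)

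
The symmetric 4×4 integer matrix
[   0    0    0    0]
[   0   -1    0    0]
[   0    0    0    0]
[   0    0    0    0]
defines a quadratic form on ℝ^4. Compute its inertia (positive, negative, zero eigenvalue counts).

Answer: (0, 1, 3)

Derivation:
step 0: pivot -1 → sign −
step 1: row/col 1 already zero → sign 0
step 2: row/col 2 already zero → sign 0
step 3: row/col 3 already zero → sign 0
signature = (0, 1, 3)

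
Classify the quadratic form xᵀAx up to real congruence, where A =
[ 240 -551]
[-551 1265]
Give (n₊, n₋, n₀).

step 0: pivot 240 → sign +
step 1: pivot -1/240 → sign −
signature = (1, 1, 0)

Answer: (1, 1, 0)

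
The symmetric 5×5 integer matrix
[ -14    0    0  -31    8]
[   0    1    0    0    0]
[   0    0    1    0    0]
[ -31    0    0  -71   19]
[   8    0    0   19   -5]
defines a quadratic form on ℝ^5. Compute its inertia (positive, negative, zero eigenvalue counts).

Answer: (3, 2, 0)

Derivation:
step 0: pivot -14 → sign −
step 1: pivot 1 → sign +
step 2: pivot 1 → sign +
step 3: pivot -33/14 → sign −
step 4: pivot 3/11 → sign +
signature = (3, 2, 0)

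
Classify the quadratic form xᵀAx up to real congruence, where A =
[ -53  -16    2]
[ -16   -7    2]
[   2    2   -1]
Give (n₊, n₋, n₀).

Answer: (0, 3, 0)

Derivation:
step 0: pivot -53 → sign −
step 1: pivot -115/53 → sign −
step 2: pivot -3/115 → sign −
signature = (0, 3, 0)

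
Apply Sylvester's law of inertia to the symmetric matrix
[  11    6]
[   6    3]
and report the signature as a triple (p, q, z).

step 0: pivot 11 → sign +
step 1: pivot -3/11 → sign −
signature = (1, 1, 0)

Answer: (1, 1, 0)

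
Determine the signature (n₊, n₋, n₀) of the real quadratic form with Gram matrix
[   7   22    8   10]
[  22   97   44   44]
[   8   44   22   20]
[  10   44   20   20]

Answer: (3, 0, 1)

Derivation:
step 0: pivot 7 → sign +
step 1: pivot 195/7 → sign +
step 2: pivot 6/65 → sign +
step 3: row/col 3 already zero → sign 0
signature = (3, 0, 1)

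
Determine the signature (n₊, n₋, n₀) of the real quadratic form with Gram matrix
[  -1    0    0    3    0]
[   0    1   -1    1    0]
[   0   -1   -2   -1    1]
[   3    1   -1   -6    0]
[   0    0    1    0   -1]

step 0: pivot -1 → sign −
step 1: pivot 1 → sign +
step 2: pivot -3 → sign −
step 3: pivot 2 → sign +
step 4: pivot -2/3 → sign −
signature = (2, 3, 0)

Answer: (2, 3, 0)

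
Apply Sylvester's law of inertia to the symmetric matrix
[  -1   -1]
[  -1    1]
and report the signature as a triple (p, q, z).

step 0: pivot -1 → sign −
step 1: pivot 2 → sign +
signature = (1, 1, 0)

Answer: (1, 1, 0)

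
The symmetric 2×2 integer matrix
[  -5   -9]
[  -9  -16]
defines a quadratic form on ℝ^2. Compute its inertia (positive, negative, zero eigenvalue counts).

Answer: (1, 1, 0)

Derivation:
step 0: pivot -5 → sign −
step 1: pivot 1/5 → sign +
signature = (1, 1, 0)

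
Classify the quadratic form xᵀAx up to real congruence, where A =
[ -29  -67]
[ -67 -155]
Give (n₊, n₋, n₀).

step 0: pivot -29 → sign −
step 1: pivot -6/29 → sign −
signature = (0, 2, 0)

Answer: (0, 2, 0)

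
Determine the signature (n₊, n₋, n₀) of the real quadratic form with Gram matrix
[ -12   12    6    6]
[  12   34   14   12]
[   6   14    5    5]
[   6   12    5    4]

Answer: (1, 2, 1)

Derivation:
step 0: pivot -12 → sign −
step 1: pivot 46 → sign +
step 2: pivot -16/23 → sign −
step 3: row/col 3 already zero → sign 0
signature = (1, 2, 1)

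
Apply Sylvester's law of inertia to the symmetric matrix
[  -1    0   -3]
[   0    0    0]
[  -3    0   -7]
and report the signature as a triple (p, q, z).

step 0: pivot -1 → sign −
step 1: pivot 2 → sign +
step 2: row/col 2 already zero → sign 0
signature = (1, 1, 1)

Answer: (1, 1, 1)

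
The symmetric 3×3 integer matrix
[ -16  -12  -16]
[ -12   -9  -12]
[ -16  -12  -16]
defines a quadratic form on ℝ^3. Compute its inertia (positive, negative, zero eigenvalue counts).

step 0: pivot -16 → sign −
step 1: row/col 1 already zero → sign 0
step 2: row/col 2 already zero → sign 0
signature = (0, 1, 2)

Answer: (0, 1, 2)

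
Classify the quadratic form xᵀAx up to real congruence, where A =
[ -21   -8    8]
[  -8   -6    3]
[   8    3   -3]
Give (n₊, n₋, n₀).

step 0: pivot -21 → sign −
step 1: pivot -62/21 → sign −
step 2: pivot 3/62 → sign +
signature = (1, 2, 0)

Answer: (1, 2, 0)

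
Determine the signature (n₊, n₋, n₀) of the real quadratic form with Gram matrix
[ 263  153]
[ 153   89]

Answer: (1, 1, 0)

Derivation:
step 0: pivot 263 → sign +
step 1: pivot -2/263 → sign −
signature = (1, 1, 0)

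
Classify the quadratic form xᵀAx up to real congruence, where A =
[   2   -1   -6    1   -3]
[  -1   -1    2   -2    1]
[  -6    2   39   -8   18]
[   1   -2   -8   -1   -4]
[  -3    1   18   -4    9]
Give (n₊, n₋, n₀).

step 0: pivot 2 → sign +
step 1: pivot -3/2 → sign −
step 2: pivot 65/3 → sign +
step 3: pivot -48/65 → sign −
step 4: pivot 3/4 → sign +
signature = (3, 2, 0)

Answer: (3, 2, 0)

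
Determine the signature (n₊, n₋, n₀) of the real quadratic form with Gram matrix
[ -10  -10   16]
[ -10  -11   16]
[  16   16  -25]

Answer: (1, 2, 0)

Derivation:
step 0: pivot -10 → sign −
step 1: pivot -1 → sign −
step 2: pivot 3/5 → sign +
signature = (1, 2, 0)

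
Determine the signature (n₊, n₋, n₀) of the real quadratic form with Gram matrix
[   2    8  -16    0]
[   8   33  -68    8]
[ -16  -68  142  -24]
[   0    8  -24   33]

Answer: (3, 1, 0)

Derivation:
step 0: pivot 2 → sign +
step 1: pivot 1 → sign +
step 2: pivot -2 → sign −
step 3: pivot 1 → sign +
signature = (3, 1, 0)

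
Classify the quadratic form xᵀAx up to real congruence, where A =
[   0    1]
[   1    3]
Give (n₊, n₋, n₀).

step 0: pivot 3 → sign +
step 1: pivot -1/3 → sign −
signature = (1, 1, 0)

Answer: (1, 1, 0)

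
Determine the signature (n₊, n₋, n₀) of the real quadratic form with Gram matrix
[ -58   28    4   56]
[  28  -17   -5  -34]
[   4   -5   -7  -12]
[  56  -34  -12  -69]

step 0: pivot -58 → sign −
step 1: pivot -101/29 → sign −
step 2: pivot -406/101 → sign −
step 3: pivot -1/203 → sign −
signature = (0, 4, 0)

Answer: (0, 4, 0)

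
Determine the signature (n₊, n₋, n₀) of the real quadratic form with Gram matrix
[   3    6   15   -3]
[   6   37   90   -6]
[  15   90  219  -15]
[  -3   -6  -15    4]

Answer: (3, 0, 1)

Derivation:
step 0: pivot 3 → sign +
step 1: pivot 25 → sign +
step 2: pivot 1 → sign +
step 3: row/col 3 already zero → sign 0
signature = (3, 0, 1)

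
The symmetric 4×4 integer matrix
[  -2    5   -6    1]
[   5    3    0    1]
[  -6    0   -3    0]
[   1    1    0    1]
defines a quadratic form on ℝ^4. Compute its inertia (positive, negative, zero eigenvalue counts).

Answer: (3, 1, 0)

Derivation:
step 0: pivot -2 → sign −
step 1: pivot 31/2 → sign +
step 2: pivot 15/31 → sign +
step 3: pivot 2/5 → sign +
signature = (3, 1, 0)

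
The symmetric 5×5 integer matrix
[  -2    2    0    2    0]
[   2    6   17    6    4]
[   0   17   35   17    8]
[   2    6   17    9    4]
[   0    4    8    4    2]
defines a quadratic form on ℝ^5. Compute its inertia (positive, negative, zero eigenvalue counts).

Answer: (3, 2, 0)

Derivation:
step 0: pivot -2 → sign −
step 1: pivot 8 → sign +
step 2: pivot -9/8 → sign −
step 3: pivot 3 → sign +
step 4: pivot 2/9 → sign +
signature = (3, 2, 0)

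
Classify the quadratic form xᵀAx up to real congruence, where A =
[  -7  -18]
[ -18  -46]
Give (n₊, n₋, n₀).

Answer: (1, 1, 0)

Derivation:
step 0: pivot -7 → sign −
step 1: pivot 2/7 → sign +
signature = (1, 1, 0)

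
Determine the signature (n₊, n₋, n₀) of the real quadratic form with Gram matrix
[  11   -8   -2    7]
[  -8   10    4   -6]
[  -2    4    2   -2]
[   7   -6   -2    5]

Answer: (3, 0, 1)

Derivation:
step 0: pivot 11 → sign +
step 1: pivot 46/11 → sign +
step 2: pivot 2/23 → sign +
step 3: row/col 3 already zero → sign 0
signature = (3, 0, 1)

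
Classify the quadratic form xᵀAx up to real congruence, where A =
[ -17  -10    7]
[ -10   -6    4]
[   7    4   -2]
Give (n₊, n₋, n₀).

step 0: pivot -17 → sign −
step 1: pivot -2/17 → sign −
step 2: pivot 1 → sign +
signature = (1, 2, 0)

Answer: (1, 2, 0)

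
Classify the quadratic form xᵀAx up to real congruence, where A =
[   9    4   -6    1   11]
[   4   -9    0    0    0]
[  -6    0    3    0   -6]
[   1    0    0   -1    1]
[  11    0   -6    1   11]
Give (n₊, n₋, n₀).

step 0: pivot 9 → sign +
step 1: pivot -97/9 → sign −
step 2: pivot -33/97 → sign −
step 3: pivot -2/11 → sign −
step 4: row/col 4 already zero → sign 0
signature = (1, 3, 1)

Answer: (1, 3, 1)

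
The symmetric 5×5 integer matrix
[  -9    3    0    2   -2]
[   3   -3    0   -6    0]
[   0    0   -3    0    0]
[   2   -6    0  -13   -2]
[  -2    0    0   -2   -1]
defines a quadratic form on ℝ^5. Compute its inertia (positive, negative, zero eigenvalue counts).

Answer: (1, 4, 0)

Derivation:
step 0: pivot -9 → sign −
step 1: pivot -2 → sign −
step 2: pivot -3 → sign −
step 3: pivot 5/3 → sign +
step 4: pivot -3/5 → sign −
signature = (1, 4, 0)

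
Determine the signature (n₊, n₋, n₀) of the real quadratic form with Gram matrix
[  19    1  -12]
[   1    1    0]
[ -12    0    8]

Answer: (2, 0, 1)

Derivation:
step 0: pivot 19 → sign +
step 1: pivot 18/19 → sign +
step 2: row/col 2 already zero → sign 0
signature = (2, 0, 1)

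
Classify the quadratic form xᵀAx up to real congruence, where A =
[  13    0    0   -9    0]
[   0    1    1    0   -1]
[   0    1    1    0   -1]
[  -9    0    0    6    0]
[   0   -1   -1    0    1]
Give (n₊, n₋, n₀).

Answer: (2, 1, 2)

Derivation:
step 0: pivot 13 → sign +
step 1: pivot 1 → sign +
step 2: pivot -3/13 → sign −
step 3: row/col 3 already zero → sign 0
step 4: row/col 4 already zero → sign 0
signature = (2, 1, 2)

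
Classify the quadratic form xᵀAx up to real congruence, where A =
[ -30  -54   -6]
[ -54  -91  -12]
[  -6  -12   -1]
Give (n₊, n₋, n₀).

Answer: (1, 2, 0)

Derivation:
step 0: pivot -30 → sign −
step 1: pivot 31/5 → sign +
step 2: pivot -1/31 → sign −
signature = (1, 2, 0)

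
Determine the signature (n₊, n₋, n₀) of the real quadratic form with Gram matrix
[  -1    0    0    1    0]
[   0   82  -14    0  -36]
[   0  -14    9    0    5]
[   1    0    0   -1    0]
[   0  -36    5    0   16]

Answer: (2, 2, 1)

Derivation:
step 0: pivot -1 → sign −
step 1: pivot 82 → sign +
step 2: pivot 271/41 → sign +
step 3: pivot -1/271 → sign −
step 4: row/col 4 already zero → sign 0
signature = (2, 2, 1)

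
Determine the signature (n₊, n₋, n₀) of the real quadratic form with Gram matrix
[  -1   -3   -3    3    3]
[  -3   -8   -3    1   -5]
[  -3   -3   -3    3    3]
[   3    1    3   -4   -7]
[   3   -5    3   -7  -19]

step 0: pivot -1 → sign −
step 1: pivot 1 → sign +
step 2: pivot -30 → sign −
step 3: pivot -1/5 → sign −
step 4: row/col 4 already zero → sign 0
signature = (1, 3, 1)

Answer: (1, 3, 1)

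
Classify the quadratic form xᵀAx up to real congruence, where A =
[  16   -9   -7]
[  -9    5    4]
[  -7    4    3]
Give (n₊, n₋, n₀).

step 0: pivot 16 → sign +
step 1: pivot -1/16 → sign −
step 2: row/col 2 already zero → sign 0
signature = (1, 1, 1)

Answer: (1, 1, 1)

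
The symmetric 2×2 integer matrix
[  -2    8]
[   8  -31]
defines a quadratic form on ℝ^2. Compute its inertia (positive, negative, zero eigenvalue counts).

Answer: (1, 1, 0)

Derivation:
step 0: pivot -2 → sign −
step 1: pivot 1 → sign +
signature = (1, 1, 0)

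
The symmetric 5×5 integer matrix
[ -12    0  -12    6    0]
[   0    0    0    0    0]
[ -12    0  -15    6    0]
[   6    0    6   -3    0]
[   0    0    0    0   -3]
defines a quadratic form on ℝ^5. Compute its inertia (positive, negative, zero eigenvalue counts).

Answer: (0, 3, 2)

Derivation:
step 0: pivot -12 → sign −
step 1: pivot -3 → sign −
step 2: pivot -3 → sign −
step 3: row/col 3 already zero → sign 0
step 4: row/col 4 already zero → sign 0
signature = (0, 3, 2)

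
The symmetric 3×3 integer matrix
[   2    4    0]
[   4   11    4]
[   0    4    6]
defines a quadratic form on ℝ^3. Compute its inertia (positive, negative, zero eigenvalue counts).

step 0: pivot 2 → sign +
step 1: pivot 3 → sign +
step 2: pivot 2/3 → sign +
signature = (3, 0, 0)

Answer: (3, 0, 0)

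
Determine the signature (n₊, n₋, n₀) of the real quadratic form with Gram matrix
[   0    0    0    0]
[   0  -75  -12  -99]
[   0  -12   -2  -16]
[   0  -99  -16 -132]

step 0: pivot -75 → sign −
step 1: pivot -2/25 → sign −
step 2: pivot -1 → sign −
step 3: row/col 3 already zero → sign 0
signature = (0, 3, 1)

Answer: (0, 3, 1)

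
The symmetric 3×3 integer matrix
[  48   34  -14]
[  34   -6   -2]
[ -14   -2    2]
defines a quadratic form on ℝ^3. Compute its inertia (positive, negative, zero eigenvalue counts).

Answer: (1, 1, 1)

Derivation:
step 0: pivot 48 → sign +
step 1: pivot -361/12 → sign −
step 2: row/col 2 already zero → sign 0
signature = (1, 1, 1)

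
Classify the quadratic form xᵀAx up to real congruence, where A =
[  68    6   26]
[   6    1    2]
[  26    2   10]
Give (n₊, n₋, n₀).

Answer: (2, 1, 0)

Derivation:
step 0: pivot 68 → sign +
step 1: pivot 8/17 → sign +
step 2: pivot -1/8 → sign −
signature = (2, 1, 0)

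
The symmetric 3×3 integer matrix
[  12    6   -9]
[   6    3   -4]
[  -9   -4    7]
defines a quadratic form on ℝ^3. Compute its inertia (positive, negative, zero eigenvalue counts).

step 0: pivot 12 → sign +
step 1: pivot 1/4 → sign +
step 2: pivot -1 → sign −
signature = (2, 1, 0)

Answer: (2, 1, 0)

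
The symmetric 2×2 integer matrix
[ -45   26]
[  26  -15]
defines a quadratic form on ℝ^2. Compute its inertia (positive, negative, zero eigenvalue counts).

Answer: (1, 1, 0)

Derivation:
step 0: pivot -45 → sign −
step 1: pivot 1/45 → sign +
signature = (1, 1, 0)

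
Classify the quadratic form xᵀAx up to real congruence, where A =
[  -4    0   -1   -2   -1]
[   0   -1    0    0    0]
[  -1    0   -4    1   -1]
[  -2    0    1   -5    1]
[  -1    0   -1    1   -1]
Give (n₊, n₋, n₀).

Answer: (0, 5, 0)

Derivation:
step 0: pivot -4 → sign −
step 1: pivot -1 → sign −
step 2: pivot -15/4 → sign −
step 3: pivot -17/5 → sign −
step 4: pivot -3/17 → sign −
signature = (0, 5, 0)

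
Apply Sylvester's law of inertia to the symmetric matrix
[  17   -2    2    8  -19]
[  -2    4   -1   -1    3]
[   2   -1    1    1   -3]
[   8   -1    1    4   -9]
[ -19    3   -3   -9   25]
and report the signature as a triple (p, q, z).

Answer: (5, 0, 0)

Derivation:
step 0: pivot 17 → sign +
step 1: pivot 64/17 → sign +
step 2: pivot 39/64 → sign +
step 3: pivot 3/13 → sign +
step 4: pivot 3 → sign +
signature = (5, 0, 0)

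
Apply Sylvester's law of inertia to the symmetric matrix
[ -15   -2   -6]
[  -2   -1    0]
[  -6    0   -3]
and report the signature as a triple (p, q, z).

Answer: (1, 2, 0)

Derivation:
step 0: pivot -15 → sign −
step 1: pivot -11/15 → sign −
step 2: pivot 3/11 → sign +
signature = (1, 2, 0)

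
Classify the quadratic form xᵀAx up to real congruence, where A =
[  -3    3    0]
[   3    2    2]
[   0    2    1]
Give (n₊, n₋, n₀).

Answer: (2, 1, 0)

Derivation:
step 0: pivot -3 → sign −
step 1: pivot 5 → sign +
step 2: pivot 1/5 → sign +
signature = (2, 1, 0)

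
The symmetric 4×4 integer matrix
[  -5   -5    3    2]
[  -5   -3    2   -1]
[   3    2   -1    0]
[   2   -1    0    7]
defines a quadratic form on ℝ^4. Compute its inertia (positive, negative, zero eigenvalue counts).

step 0: pivot -5 → sign −
step 1: pivot 2 → sign +
step 2: pivot 3/10 → sign +
step 3: pivot 3 → sign +
signature = (3, 1, 0)

Answer: (3, 1, 0)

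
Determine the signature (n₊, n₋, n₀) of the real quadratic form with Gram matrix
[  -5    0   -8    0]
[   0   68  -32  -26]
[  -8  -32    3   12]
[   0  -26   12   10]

Answer: (2, 2, 0)

Derivation:
step 0: pivot -5 → sign −
step 1: pivot 68 → sign +
step 2: pivot 63/85 → sign +
step 3: pivot -1/63 → sign −
signature = (2, 2, 0)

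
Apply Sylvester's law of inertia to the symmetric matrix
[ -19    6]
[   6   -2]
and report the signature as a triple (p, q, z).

Answer: (0, 2, 0)

Derivation:
step 0: pivot -19 → sign −
step 1: pivot -2/19 → sign −
signature = (0, 2, 0)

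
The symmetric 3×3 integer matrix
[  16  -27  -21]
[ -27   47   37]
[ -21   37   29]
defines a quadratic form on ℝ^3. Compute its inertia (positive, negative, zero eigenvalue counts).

Answer: (2, 1, 0)

Derivation:
step 0: pivot 16 → sign +
step 1: pivot 23/16 → sign +
step 2: pivot -6/23 → sign −
signature = (2, 1, 0)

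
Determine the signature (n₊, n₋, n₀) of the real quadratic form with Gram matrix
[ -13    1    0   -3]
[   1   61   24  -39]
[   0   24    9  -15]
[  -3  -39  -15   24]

step 0: pivot -13 → sign −
step 1: pivot 794/13 → sign +
step 2: pivot -171/397 → sign −
step 3: pivot -2/19 → sign −
signature = (1, 3, 0)

Answer: (1, 3, 0)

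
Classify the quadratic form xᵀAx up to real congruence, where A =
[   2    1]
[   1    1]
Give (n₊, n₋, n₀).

step 0: pivot 2 → sign +
step 1: pivot 1/2 → sign +
signature = (2, 0, 0)

Answer: (2, 0, 0)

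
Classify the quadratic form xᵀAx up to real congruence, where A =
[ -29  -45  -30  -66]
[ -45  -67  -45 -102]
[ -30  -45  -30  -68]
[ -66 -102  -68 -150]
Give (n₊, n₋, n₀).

Answer: (3, 1, 0)

Derivation:
step 0: pivot -29 → sign −
step 1: pivot 82/29 → sign +
step 2: pivot 15/82 → sign +
step 3: pivot 2/15 → sign +
signature = (3, 1, 0)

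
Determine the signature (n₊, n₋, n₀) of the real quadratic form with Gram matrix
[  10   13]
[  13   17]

Answer: (2, 0, 0)

Derivation:
step 0: pivot 10 → sign +
step 1: pivot 1/10 → sign +
signature = (2, 0, 0)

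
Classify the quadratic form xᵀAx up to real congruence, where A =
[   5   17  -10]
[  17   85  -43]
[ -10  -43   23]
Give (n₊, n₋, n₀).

step 0: pivot 5 → sign +
step 1: pivot 136/5 → sign +
step 2: pivot 3/136 → sign +
signature = (3, 0, 0)

Answer: (3, 0, 0)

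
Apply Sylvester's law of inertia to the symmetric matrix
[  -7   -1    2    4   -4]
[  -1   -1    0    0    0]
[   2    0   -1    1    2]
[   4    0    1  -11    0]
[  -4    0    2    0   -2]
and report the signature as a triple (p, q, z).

step 0: pivot -7 → sign −
step 1: pivot -6/7 → sign −
step 2: pivot -1/3 → sign −
step 3: pivot 8 → sign +
step 4: pivot 3/2 → sign +
signature = (2, 3, 0)

Answer: (2, 3, 0)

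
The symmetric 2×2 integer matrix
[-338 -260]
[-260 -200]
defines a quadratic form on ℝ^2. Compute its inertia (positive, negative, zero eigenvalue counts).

step 0: pivot -338 → sign −
step 1: row/col 1 already zero → sign 0
signature = (0, 1, 1)

Answer: (0, 1, 1)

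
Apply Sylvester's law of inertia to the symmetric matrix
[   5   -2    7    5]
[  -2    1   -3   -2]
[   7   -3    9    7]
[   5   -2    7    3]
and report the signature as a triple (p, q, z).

step 0: pivot 5 → sign +
step 1: pivot 1/5 → sign +
step 2: pivot -1 → sign −
step 3: pivot -2 → sign −
signature = (2, 2, 0)

Answer: (2, 2, 0)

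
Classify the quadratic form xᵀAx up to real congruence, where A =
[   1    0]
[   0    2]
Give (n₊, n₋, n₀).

Answer: (2, 0, 0)

Derivation:
step 0: pivot 1 → sign +
step 1: pivot 2 → sign +
signature = (2, 0, 0)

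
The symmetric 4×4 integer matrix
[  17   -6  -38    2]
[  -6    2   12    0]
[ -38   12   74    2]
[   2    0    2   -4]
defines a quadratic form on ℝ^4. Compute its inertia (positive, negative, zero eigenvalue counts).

step 0: pivot 17 → sign +
step 1: pivot -2/17 → sign −
step 2: pivot 6 → sign +
step 3: pivot -2/3 → sign −
signature = (2, 2, 0)

Answer: (2, 2, 0)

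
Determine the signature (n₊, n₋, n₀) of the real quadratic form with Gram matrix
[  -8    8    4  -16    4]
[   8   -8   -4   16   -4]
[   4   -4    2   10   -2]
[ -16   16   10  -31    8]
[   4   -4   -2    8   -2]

step 0: pivot -8 → sign −
step 1: pivot 4 → sign +
step 2: row/col 2 already zero → sign 0
step 3: row/col 3 already zero → sign 0
step 4: row/col 4 already zero → sign 0
signature = (1, 1, 3)

Answer: (1, 1, 3)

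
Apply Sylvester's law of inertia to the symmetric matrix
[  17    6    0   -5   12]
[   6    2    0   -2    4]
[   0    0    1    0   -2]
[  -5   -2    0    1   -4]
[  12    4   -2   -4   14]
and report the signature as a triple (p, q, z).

Answer: (3, 1, 1)

Derivation:
step 0: pivot 17 → sign +
step 1: pivot -2/17 → sign −
step 2: pivot 1 → sign +
step 3: pivot 2 → sign +
step 4: row/col 4 already zero → sign 0
signature = (3, 1, 1)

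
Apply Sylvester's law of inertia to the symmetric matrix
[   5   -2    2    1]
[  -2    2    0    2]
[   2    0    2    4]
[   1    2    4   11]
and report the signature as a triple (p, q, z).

step 0: pivot 5 → sign +
step 1: pivot 6/5 → sign +
step 2: pivot 2/3 → sign +
step 3: row/col 3 already zero → sign 0
signature = (3, 0, 1)

Answer: (3, 0, 1)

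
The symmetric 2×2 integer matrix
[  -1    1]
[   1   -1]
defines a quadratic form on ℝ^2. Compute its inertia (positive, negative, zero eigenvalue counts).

step 0: pivot -1 → sign −
step 1: row/col 1 already zero → sign 0
signature = (0, 1, 1)

Answer: (0, 1, 1)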